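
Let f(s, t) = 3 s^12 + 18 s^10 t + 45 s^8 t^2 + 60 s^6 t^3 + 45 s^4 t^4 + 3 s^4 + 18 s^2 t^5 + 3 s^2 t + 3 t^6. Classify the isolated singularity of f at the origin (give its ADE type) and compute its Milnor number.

The Hessian of f at 0 has rank 0. Corank 2; j^3 = 3*s^2*t has shape L^2 M (L != M), so D-series; mu = 7 gives D_7.

Type D7, Milnor number mu = 7.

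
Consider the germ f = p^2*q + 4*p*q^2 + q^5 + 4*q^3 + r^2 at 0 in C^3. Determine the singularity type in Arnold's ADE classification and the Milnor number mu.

The Hessian of f at 0 has rank 1. Corank 2; j^3 = q*(p + 2*q)^2 has shape L^2 M (L != M), so D-series; mu = 6 gives D_6.

Type D_6, Milnor number mu = 6.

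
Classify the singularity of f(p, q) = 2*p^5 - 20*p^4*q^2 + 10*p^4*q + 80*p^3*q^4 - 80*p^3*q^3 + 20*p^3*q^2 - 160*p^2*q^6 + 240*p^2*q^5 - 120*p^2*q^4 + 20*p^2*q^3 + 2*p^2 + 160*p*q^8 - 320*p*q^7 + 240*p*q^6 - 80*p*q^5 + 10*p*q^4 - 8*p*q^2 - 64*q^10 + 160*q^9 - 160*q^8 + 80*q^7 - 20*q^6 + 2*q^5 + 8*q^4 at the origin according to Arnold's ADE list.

The Hessian of f at 0 has rank 1. Corank 1: A-series; mu = 4 gives A_4.

A4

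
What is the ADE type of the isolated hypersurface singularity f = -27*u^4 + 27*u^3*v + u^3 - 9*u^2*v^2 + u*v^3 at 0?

The Hessian of f at 0 has rank 0. Corank 2; j^3 = u^3 is a perfect cube, so E-series; the 4-jet and mu = 7 give E_7.

E_7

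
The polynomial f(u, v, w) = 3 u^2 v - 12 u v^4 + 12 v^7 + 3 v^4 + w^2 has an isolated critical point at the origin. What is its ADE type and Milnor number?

The Hessian of f at 0 has rank 1. Corank 2; j^3 = 3*u^2*v has shape L^2 M (L != M), so D-series; mu = 5 gives D_5.

Type D_{5}, Milnor number mu = 5.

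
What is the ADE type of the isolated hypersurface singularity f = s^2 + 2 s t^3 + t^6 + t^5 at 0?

A4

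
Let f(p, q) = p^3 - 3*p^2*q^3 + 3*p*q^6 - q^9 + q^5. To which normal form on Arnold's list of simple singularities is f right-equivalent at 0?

E_8

The Hessian of f at 0 has rank 0. Corank 2; j^3 = p^3 is a perfect cube, so E-series; the 5-jet and mu = 8 give E_8.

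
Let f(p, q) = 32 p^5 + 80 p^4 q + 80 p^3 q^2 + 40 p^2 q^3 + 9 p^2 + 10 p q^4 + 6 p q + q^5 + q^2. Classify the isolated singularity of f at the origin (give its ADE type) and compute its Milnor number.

Type A_{4}, Milnor number mu = 4.

The Hessian of f at 0 has rank 1. Corank 1: A-series; mu = 4 gives A_4.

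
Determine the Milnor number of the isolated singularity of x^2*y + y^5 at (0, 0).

6

The Hessian of f at 0 is [[0, 0], [0, 0]] with rank 0, so corank 2. A Groebner basis of the Jacobian ideal J(f) in C{x,y} is {x^2/5 + y^4, x^3, x*y}; counting standard monomials gives mu = 6. Corank 2; j^3 = x^2*y has shape L^2 M (L != M), so D-series; mu = 6 gives D_6.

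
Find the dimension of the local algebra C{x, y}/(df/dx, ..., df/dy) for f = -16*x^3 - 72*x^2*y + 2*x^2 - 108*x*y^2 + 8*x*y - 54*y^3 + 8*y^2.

The Hessian of f at 0 is [[4, 8], [8, 16]] with rank 1, so corank 1. A Groebner basis of the Jacobian ideal J(f) in C{x,y} is {y^2, x + 2*y}; counting standard monomials gives mu = 2. Corank 1: A-series; mu = 2 gives A_2.

2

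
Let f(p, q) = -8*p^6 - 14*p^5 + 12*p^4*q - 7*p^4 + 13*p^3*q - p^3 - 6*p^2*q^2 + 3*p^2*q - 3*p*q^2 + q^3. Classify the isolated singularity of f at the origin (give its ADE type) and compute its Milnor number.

Type E7, Milnor number mu = 7.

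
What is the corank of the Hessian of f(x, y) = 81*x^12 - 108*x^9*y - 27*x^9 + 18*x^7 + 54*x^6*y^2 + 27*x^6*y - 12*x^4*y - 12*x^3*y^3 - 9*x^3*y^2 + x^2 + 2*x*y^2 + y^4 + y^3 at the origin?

Hessian at 0 has rank 1.

1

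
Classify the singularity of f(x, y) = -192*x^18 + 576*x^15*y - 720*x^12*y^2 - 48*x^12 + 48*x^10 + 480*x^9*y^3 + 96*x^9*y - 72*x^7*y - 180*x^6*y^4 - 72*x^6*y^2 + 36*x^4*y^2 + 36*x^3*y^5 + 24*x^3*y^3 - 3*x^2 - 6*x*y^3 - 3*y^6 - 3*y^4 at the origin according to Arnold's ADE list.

The Hessian of f at 0 is [[-6, 0], [0, 0]] with rank 1, so corank 1. A Groebner basis of the Jacobian ideal J(f) in C{x,y} is {y^3, x}; counting standard monomials gives mu = 3. Corank 1: A-series; mu = 3 gives A_3.

A3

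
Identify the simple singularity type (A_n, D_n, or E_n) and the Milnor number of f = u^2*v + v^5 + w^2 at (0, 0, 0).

Type D_{6}, Milnor number mu = 6.

The Hessian of f at 0 has rank 1. Corank 2; j^3 = u^2*v has shape L^2 M (L != M), so D-series; mu = 6 gives D_6.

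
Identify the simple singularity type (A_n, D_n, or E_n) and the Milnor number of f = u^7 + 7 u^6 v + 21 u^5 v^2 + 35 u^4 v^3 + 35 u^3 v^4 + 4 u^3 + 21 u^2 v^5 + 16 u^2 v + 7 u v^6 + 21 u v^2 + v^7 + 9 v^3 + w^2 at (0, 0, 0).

Type D_8, Milnor number mu = 8.

The Hessian of f at 0 is [[0, 0, 0], [0, 0, 0], [0, 0, 2]] with rank 1, so corank 2. A Groebner basis of the Jacobian ideal J(f) in C{u,v,w} is {128*u*v/7 + v^6 + 192*v^2/7, u*v^2 + 3*v^3/2, u^2 + 5*u*v/2 + 3*v^2/2, w}; counting standard monomials gives mu = 8. Corank 2; j^3 = (u + v)*(2*u + 3*v)^2 has shape L^2 M (L != M), so D-series; mu = 8 gives D_8.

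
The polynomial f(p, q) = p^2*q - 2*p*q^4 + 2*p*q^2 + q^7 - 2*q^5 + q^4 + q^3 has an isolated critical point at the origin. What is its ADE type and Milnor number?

Type D_{5}, Milnor number mu = 5.

The Hessian of f at 0 is [[0, 0], [0, 0]] with rank 0, so corank 2. A Groebner basis of the Jacobian ideal J(f) in C{p,q} is {p^3 - p^2/4 + q^2/4, p^2/4 + q^3 - q^2/4, p*q + q^2}; counting standard monomials gives mu = 5. Corank 2; j^3 = q*(p + q)^2 has shape L^2 M (L != M), so D-series; mu = 5 gives D_5.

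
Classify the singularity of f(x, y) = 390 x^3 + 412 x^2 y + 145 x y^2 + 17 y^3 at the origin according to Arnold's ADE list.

The Hessian of f at 0 has rank 0. Corank 2; j^3 = (3*x + y)*(130*x^2 + 94*x*y + 17*y^2) splits into three distinct lines over C (the quadratic factor has nonzero discriminant), so D_4.

D_{4}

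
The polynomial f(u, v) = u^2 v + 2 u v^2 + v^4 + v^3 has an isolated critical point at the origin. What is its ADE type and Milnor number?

Type D5, Milnor number mu = 5.

The Hessian of f at 0 is [[0, 0], [0, 0]] with rank 0, so corank 2. A Groebner basis of the Jacobian ideal J(f) in C{u,v} is {u^3 - u^2/4 + v^2/4, u^2/4 + v^3 - v^2/4, u*v + v^2}; counting standard monomials gives mu = 5. Corank 2; j^3 = v*(u + v)^2 has shape L^2 M (L != M), so D-series; mu = 5 gives D_5.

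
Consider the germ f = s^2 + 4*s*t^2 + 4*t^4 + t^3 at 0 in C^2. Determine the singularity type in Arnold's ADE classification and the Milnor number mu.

The Hessian of f at 0 is [[2, 0], [0, 0]] with rank 1, so corank 1. A Groebner basis of the Jacobian ideal J(f) in C{s,t} is {t^2, s}; counting standard monomials gives mu = 2. Corank 1: A-series; mu = 2 gives A_2.

Type A_2, Milnor number mu = 2.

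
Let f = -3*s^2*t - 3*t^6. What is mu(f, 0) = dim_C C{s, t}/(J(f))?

The Hessian of f at 0 has rank 0. Corank 2; j^3 = -3*s^2*t has shape L^2 M (L != M), so D-series; mu = 7 gives D_7.

7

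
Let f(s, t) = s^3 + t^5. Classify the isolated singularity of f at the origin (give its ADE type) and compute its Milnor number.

The Hessian of f at 0 has rank 0. Corank 2; j^3 = s^3 is a perfect cube, so E-series; the 5-jet and mu = 8 give E_8.

Type E_8, Milnor number mu = 8.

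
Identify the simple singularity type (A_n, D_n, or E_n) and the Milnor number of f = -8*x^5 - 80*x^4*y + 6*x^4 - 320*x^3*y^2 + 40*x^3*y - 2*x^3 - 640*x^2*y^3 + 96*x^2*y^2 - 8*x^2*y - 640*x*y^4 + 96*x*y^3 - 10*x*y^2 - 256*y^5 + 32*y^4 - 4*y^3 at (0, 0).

The Hessian of f at 0 has rank 0. Corank 2; j^3 = -2*(x + y)^2*(x + 2*y) has shape L^2 M (L != M), so D-series; mu = 5 gives D_5.

Type D_{5}, Milnor number mu = 5.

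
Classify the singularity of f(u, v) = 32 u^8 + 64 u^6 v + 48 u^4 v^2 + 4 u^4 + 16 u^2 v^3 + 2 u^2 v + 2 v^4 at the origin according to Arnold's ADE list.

D_5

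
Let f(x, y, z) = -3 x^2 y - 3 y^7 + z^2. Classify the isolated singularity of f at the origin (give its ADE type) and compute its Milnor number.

Type D_{8}, Milnor number mu = 8.

The Hessian of f at 0 has rank 1. Corank 2; j^3 = -3*x^2*y has shape L^2 M (L != M), so D-series; mu = 8 gives D_8.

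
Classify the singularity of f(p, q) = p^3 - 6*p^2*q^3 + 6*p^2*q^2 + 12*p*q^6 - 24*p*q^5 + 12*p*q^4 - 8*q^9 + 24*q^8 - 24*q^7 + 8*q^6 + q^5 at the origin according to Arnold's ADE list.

E8

The Hessian of f at 0 has rank 0. Corank 2; j^3 = p^3 is a perfect cube, so E-series; the 5-jet and mu = 8 give E_8.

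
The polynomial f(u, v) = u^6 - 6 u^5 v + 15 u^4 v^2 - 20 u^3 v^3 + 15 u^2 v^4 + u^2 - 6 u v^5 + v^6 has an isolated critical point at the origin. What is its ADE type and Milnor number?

Type A_5, Milnor number mu = 5.

The Hessian of f at 0 has rank 1. Corank 1: A-series; mu = 5 gives A_5.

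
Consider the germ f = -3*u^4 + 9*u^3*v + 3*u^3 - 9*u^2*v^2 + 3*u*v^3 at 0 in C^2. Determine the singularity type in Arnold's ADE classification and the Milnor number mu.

The Hessian of f at 0 is [[0, 0], [0, 0]] with rank 0, so corank 2. A Groebner basis of the Jacobian ideal J(f) in C{u,v} is {3*u^2 + v^4 + v^3, u^3, u^2*v - u^2 - v^3/3, -2*u^2 + u*v^2 - 2*v^3/3}; counting standard monomials gives mu = 7. Corank 2; j^3 = 3*u^3 is a perfect cube, so E-series; the 4-jet and mu = 7 give E_7.

Type E_7, Milnor number mu = 7.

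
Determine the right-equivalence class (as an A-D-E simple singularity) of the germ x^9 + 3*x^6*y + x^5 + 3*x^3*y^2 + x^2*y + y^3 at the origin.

D4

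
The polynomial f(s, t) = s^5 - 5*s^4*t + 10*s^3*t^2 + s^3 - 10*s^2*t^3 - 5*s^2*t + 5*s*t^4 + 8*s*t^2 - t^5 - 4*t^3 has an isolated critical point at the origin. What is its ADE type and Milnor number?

The Hessian of f at 0 has rank 0. Corank 2; j^3 = (s - 2*t)^2*(s - t) has shape L^2 M (L != M), so D-series; mu = 6 gives D_6.

Type D_6, Milnor number mu = 6.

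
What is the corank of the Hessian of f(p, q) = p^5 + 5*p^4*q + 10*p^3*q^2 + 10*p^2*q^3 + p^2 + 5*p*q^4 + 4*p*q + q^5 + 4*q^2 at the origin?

1

The Hessian at 0 is [[2, 4], [4, 8]] of rank 1; hence corank 1.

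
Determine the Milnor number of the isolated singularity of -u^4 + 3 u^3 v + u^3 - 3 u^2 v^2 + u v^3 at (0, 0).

7

The Hessian of f at 0 has rank 0. Corank 2; j^3 = u^3 is a perfect cube, so E-series; the 4-jet and mu = 7 give E_7.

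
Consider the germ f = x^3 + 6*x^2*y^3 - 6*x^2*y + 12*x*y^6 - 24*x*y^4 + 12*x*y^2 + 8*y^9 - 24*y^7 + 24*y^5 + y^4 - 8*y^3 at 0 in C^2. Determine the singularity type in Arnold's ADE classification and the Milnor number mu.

Type E_6, Milnor number mu = 6.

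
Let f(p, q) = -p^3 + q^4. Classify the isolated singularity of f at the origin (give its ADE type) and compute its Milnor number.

The Hessian of f at 0 has rank 0. Corank 2; j^3 = -p^3 is a perfect cube, so E-series; the 4-jet and mu = 6 give E_6.

Type E_6, Milnor number mu = 6.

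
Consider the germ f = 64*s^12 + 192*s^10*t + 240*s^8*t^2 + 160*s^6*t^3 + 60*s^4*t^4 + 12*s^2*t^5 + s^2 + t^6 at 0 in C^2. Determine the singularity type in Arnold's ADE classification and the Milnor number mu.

The Hessian of f at 0 has rank 1. Corank 1: A-series; mu = 5 gives A_5.

Type A5, Milnor number mu = 5.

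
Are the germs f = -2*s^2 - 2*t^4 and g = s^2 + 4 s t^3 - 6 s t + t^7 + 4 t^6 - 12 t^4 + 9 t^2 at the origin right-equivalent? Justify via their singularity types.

No.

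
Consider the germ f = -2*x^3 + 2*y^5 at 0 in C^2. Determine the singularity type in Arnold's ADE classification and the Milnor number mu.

Type E_{8}, Milnor number mu = 8.

The Hessian of f at 0 has rank 0. Corank 2; j^3 = -2*x^3 is a perfect cube, so E-series; the 5-jet and mu = 8 give E_8.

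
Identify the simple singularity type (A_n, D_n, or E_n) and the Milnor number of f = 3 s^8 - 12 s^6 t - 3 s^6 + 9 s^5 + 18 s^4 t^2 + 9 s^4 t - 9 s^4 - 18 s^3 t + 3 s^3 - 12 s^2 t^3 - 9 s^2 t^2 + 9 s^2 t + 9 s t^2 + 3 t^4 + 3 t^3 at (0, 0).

Type E_6, Milnor number mu = 6.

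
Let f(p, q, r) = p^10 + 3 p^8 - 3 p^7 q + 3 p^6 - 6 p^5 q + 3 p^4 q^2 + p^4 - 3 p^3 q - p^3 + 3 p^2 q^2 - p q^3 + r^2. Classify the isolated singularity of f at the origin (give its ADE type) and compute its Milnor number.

Type E7, Milnor number mu = 7.

The Hessian of f at 0 has rank 1. Corank 2; j^3 = -p^3 is a perfect cube, so E-series; the 4-jet and mu = 7 give E_7.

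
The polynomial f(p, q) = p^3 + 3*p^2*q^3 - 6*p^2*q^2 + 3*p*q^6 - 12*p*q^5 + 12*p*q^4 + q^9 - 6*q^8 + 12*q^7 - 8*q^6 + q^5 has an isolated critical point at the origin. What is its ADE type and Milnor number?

Type E8, Milnor number mu = 8.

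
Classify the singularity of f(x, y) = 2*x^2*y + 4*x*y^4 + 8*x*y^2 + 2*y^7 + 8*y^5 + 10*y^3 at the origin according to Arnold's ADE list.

The Hessian of f at 0 is [[0, 0], [0, 0]] with rank 0, so corank 2. A Groebner basis of the Jacobian ideal J(f) in C{x,y} is {y^3, x^2 - y^2, x*y + 2*y^2}; counting standard monomials gives mu = 4. Corank 2; j^3 = 2*y*(x^2 + 4*x*y + 5*y^2) splits into three distinct lines over C (the quadratic factor has nonzero discriminant), so D_4.

D4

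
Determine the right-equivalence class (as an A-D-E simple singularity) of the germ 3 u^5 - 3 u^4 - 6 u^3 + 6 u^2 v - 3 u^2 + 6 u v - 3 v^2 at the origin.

The Hessian of f at 0 has rank 1. Corank 1: A-series; mu = 4 gives A_4.

A_4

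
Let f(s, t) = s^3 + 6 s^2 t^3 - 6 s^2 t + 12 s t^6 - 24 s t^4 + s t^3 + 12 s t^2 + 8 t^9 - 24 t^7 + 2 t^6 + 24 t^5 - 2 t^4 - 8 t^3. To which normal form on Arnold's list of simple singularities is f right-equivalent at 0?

The Hessian of f at 0 has rank 0. Corank 2; j^3 = (s - 2*t)^3 is a perfect cube, so E-series; the 4-jet and mu = 7 give E_7.

E7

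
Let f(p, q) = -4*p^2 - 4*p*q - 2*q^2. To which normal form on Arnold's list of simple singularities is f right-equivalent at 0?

A1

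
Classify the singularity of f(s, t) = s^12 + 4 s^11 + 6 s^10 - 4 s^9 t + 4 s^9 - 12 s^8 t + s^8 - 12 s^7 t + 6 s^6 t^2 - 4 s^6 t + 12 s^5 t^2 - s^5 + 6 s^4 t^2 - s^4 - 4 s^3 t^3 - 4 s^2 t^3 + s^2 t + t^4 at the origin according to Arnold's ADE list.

D_{5}

The Hessian of f at 0 has rank 0. Corank 2; j^3 = s^2*t has shape L^2 M (L != M), so D-series; mu = 5 gives D_5.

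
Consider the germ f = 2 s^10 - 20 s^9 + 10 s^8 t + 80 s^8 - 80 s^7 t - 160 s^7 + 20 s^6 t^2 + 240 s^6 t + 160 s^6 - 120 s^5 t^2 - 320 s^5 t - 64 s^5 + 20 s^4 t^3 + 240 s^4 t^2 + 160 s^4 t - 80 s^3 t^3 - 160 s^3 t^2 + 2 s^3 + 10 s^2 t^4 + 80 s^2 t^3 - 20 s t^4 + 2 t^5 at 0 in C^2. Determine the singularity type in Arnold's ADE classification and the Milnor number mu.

The Hessian of f at 0 has rank 0. Corank 2; j^3 = 2*s^3 is a perfect cube, so E-series; the 5-jet and mu = 8 give E_8.

Type E_8, Milnor number mu = 8.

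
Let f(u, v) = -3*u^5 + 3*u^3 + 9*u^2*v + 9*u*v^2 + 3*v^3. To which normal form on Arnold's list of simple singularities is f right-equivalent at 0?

The Hessian of f at 0 is [[0, 0], [0, 0]] with rank 0, so corank 2. A Groebner basis of the Jacobian ideal J(f) in C{u,v} is {v^5, u*v^3 + 3*v^4/4, u^2 + 2*u*v + v^2}; counting standard monomials gives mu = 8. Corank 2; j^3 = 3*(u + v)^3 is a perfect cube, so E-series; the 5-jet and mu = 8 give E_8.

E8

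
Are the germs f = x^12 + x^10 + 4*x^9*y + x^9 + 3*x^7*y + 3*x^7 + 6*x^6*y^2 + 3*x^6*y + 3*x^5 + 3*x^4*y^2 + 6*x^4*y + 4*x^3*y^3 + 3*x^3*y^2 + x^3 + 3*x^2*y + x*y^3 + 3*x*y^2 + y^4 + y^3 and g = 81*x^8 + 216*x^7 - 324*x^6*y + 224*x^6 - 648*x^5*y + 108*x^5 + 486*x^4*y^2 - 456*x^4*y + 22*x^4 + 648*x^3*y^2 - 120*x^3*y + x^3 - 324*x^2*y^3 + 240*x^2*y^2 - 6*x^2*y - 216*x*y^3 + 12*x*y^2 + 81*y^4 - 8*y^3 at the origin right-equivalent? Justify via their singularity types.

No.

The Hessian of f at 0 has rank 0. Corank 2; j^3 = (x + y)^3 is a perfect cube, so E-series; the 4-jet and mu = 7 give E_7. The Hessian of g at 0 has rank 0. Corank 2; j^3 = (x - 2*y)^3 is a perfect cube, so E-series; the 4-jet and mu = 6 give E_6. f is E_7 but g is E_6, hence not right-equivalent.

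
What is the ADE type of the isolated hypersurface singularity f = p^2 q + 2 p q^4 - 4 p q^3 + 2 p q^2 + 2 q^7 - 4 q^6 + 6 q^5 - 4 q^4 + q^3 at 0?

D_8

The Hessian of f at 0 has rank 0. Corank 2; j^3 = q*(p + q)^2 has shape L^2 M (L != M), so D-series; mu = 8 gives D_8.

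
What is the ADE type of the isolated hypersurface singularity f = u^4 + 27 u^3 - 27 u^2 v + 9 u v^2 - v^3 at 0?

The Hessian of f at 0 has rank 0. Corank 2; j^3 = (3*u - v)^3 is a perfect cube, so E-series; the 4-jet and mu = 6 give E_6.

E_{6}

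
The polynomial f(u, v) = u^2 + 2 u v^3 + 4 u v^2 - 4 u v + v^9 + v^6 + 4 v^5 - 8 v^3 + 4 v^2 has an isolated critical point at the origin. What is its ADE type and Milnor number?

The Hessian of f at 0 is [[2, -4], [-4, 8]] with rank 1, so corank 1. A Groebner basis of the Jacobian ideal J(f) in C{u,v} is {u^2*v^2 - 4*u^2*v + 16*u^2 + 56*u*v^2 - 76*u*v + 120*u + 328*v^2 - 240*v, u^3 + 6*u^2*v - 40*u^2 - 148*u*v^2 + 224*u*v - 392*u - 1072*v^2 + 784*v, u + v^3 + 2*v^2 - 2*v}; counting standard monomials gives mu = 8. Corank 1: A-series; mu = 8 gives A_8.

Type A_{8}, Milnor number mu = 8.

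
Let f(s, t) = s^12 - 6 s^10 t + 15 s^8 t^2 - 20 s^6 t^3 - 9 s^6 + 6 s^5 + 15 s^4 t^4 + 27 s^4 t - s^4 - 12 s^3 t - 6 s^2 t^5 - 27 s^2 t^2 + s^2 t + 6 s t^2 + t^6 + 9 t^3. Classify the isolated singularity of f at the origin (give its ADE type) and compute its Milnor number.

Type D7, Milnor number mu = 7.

The Hessian of f at 0 has rank 0. Corank 2; j^3 = t*(s + 3*t)^2 has shape L^2 M (L != M), so D-series; mu = 7 gives D_7.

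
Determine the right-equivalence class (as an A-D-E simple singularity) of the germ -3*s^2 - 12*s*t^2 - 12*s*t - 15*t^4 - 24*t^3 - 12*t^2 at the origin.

The Hessian of f at 0 is [[-6, -12], [-12, -24]] with rank 1, so corank 1. A Groebner basis of the Jacobian ideal J(f) in C{s,t} is {s^2 + 2*s + 4*t, s*t - s - 2*t, s/2 + t^2 + t}; counting standard monomials gives mu = 3. Corank 1: A-series; mu = 3 gives A_3.

A_{3}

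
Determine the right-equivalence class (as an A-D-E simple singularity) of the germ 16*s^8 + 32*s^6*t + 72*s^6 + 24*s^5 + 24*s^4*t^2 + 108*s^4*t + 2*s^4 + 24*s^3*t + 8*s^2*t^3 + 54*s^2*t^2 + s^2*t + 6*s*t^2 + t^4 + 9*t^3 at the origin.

D_{5}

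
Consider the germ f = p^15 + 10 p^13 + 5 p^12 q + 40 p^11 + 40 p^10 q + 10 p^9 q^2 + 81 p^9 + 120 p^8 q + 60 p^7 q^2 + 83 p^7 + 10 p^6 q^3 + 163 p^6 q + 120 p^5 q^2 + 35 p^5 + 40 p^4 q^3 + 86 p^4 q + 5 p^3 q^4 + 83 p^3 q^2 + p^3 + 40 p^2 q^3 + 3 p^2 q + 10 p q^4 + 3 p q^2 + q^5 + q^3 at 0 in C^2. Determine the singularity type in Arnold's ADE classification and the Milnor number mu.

Type E_8, Milnor number mu = 8.

The Hessian of f at 0 has rank 0. Corank 2; j^3 = (p + q)^3 is a perfect cube, so E-series; the 5-jet and mu = 8 give E_8.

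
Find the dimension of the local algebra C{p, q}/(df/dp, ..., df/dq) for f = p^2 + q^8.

The Hessian of f at 0 has rank 1. Corank 1: A-series; mu = 7 gives A_7.

7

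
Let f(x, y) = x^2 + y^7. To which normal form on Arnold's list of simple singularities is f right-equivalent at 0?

A6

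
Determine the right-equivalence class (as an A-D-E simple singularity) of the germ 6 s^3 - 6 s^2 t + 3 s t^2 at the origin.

D_{4}

The Hessian of f at 0 has rank 0. Corank 2; j^3 = 3*s*(2*s^2 - 2*s*t + t^2) splits into three distinct lines over C (the quadratic factor has nonzero discriminant), so D_4.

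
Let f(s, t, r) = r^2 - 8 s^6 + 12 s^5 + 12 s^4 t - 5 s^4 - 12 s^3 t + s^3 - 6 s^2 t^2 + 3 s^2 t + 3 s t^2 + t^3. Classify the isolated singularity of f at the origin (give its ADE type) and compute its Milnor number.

Type E_{6}, Milnor number mu = 6.

The Hessian of f at 0 is [[0, 0, 0], [0, 0, 0], [0, 0, 2]] with rank 1, so corank 2. A Groebner basis of the Jacobian ideal J(f) in C{s,t,r} is {s^3, s^2*t - s^2/4 - s*t/2 - t^2/4, s^2/2 + s*t^2 + s*t + t^2/2, -3*s^2/4 - 3*s*t/2 + t^3 - 3*t^2/4, r}; counting standard monomials gives mu = 6. Corank 2; j^3 = (s + t)^3 is a perfect cube, so E-series; the 4-jet and mu = 6 give E_6.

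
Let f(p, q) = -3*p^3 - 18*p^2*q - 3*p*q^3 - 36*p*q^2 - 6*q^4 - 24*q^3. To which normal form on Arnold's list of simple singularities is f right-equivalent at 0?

The Hessian of f at 0 is [[0, 0], [0, 0]] with rank 0, so corank 2. A Groebner basis of the Jacobian ideal J(f) in C{p,q} is {p^3 + 6*p^2*q + 48*p^2 + 192*p*q + 192*q^2, -6*p^2 + p*q^2 - 24*p*q - 24*q^2, 3*p^2 + 12*p*q + q^3 + 12*q^2}; counting standard monomials gives mu = 7. Corank 2; j^3 = -3*(p + 2*q)^3 is a perfect cube, so E-series; the 4-jet and mu = 7 give E_7.

E7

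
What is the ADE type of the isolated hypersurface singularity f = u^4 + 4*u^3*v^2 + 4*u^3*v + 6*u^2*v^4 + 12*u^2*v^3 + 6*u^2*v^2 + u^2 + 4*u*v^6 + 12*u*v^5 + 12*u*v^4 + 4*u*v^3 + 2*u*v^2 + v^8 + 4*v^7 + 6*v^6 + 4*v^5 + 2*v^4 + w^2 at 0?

A_3

The Hessian of f at 0 is [[2, 0, 0], [0, 0, 0], [0, 0, 2]] with rank 2, so corank 1. A Groebner basis of the Jacobian ideal J(f) in C{u,v,w} is {u^2, u*v, u + v^2, w}; counting standard monomials gives mu = 3. Corank 1: A-series; mu = 3 gives A_3.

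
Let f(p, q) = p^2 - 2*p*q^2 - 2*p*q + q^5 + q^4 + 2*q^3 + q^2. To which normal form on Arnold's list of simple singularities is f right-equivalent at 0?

The Hessian of f at 0 has rank 1. Corank 1: A-series; mu = 4 gives A_4.

A4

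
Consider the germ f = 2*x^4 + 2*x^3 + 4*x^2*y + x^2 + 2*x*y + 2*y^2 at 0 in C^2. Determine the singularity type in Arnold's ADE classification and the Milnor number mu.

Type A1, Milnor number mu = 1.

The Hessian of f at 0 has rank 2. Corank 0: nondegenerate Morse point, so A_1.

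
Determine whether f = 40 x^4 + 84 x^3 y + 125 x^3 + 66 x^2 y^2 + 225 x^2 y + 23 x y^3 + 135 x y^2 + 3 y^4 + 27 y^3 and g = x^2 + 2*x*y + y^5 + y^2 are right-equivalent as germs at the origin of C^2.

The Hessian of f at 0 has rank 0. Corank 2; j^3 = (5*x + 3*y)^3 is a perfect cube, so E-series; the 4-jet and mu = 7 give E_7. The Hessian of g at 0 has rank 1. Corank 1: A-series; mu = 4 gives A_4. f is E_7 but g is A_4, hence not right-equivalent.

No.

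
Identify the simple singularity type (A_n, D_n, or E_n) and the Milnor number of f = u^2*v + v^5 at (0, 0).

Type D6, Milnor number mu = 6.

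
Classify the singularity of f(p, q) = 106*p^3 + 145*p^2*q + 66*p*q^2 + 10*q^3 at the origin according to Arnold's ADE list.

D4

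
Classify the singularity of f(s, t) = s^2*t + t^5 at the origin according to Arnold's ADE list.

D_{6}

The Hessian of f at 0 is [[0, 0], [0, 0]] with rank 0, so corank 2. A Groebner basis of the Jacobian ideal J(f) in C{s,t} is {s^2/5 + t^4, s^3, s*t}; counting standard monomials gives mu = 6. Corank 2; j^3 = s^2*t has shape L^2 M (L != M), so D-series; mu = 6 gives D_6.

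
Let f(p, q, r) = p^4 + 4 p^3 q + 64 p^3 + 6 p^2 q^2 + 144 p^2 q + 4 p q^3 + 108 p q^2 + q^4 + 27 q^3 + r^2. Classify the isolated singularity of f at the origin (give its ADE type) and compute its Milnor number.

The Hessian of f at 0 is [[0, 0, 0], [0, 0, 0], [0, 0, 2]] with rank 1, so corank 2. A Groebner basis of the Jacobian ideal J(f) in C{p,q,r} is {q^4, p*q^2 + 5*q^3/6, p^2 + 3*p*q/2 + 9*q^2/16, r}; counting standard monomials gives mu = 6. Corank 2; j^3 = (4*p + 3*q)^3 is a perfect cube, so E-series; the 4-jet and mu = 6 give E_6.

Type E_6, Milnor number mu = 6.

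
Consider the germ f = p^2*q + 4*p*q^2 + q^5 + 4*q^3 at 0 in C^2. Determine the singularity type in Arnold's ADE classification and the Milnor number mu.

Type D_{6}, Milnor number mu = 6.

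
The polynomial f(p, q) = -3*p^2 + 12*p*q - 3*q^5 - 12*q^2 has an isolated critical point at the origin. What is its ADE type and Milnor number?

Type A_{4}, Milnor number mu = 4.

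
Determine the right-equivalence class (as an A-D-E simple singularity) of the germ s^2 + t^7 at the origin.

A6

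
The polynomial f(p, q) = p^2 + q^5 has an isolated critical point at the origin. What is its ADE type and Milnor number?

Type A_{4}, Milnor number mu = 4.

The Hessian of f at 0 has rank 1. Corank 1: A-series; mu = 4 gives A_4.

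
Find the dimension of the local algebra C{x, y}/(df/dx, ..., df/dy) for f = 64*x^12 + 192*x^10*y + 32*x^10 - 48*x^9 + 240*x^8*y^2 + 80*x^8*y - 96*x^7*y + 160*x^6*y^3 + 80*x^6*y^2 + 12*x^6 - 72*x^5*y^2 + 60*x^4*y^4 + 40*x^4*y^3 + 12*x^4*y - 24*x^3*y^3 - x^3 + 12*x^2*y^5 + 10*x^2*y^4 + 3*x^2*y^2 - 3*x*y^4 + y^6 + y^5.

8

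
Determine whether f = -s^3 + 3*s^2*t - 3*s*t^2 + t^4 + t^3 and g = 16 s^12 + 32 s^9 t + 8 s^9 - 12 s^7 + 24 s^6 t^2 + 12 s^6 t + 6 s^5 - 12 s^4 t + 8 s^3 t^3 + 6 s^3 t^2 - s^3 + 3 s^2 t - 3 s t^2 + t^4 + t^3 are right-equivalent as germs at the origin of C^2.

Yes.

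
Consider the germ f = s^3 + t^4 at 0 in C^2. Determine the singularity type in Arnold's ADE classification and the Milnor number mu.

The Hessian of f at 0 has rank 0. Corank 2; j^3 = s^3 is a perfect cube, so E-series; the 4-jet and mu = 6 give E_6.

Type E6, Milnor number mu = 6.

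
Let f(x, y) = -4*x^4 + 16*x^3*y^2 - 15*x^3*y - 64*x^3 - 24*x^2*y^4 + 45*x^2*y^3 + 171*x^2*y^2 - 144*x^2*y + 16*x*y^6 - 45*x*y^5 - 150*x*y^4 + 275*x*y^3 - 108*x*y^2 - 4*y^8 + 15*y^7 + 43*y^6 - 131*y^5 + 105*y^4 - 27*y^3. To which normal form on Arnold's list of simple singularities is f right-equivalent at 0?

E_7

The Hessian of f at 0 is [[0, 0], [0, 0]] with rank 0, so corank 2. A Groebner basis of the Jacobian ideal J(f) in C{x,y} is {-65536*x^2/65877 - 32768*x*y/21959 + y^4 - 64*y^3/197631 - 12288*y^2/21959, x^3 - 36976*x^2/21959 - 55464*x*y/21959 + 111023*y^3/263508 - 20799*y^2/21959, x^2*y + 295744*x^2/197631 + 147872*x*y/65877 - 666427*y^3/1185786 + 18484*y^2/21959, -28160*x^2/28233 + x*y^2 - 14080*x*y/9411 + 253987*y^3/338796 - 1760*y^2/3137}; counting standard monomials gives mu = 7. Corank 2; j^3 = -(4*x + 3*y)^3 is a perfect cube, so E-series; the 4-jet and mu = 7 give E_7.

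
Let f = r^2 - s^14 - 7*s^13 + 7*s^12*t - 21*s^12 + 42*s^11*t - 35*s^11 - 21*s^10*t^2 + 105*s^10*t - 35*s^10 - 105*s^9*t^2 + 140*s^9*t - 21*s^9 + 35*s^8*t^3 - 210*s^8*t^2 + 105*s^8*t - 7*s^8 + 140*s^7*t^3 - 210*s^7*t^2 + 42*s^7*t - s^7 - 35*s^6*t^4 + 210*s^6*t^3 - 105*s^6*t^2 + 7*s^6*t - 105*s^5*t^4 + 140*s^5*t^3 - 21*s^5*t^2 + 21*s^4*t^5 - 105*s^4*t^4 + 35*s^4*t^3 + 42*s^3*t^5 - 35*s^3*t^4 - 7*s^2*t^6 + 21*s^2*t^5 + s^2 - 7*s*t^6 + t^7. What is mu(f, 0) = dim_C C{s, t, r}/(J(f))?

6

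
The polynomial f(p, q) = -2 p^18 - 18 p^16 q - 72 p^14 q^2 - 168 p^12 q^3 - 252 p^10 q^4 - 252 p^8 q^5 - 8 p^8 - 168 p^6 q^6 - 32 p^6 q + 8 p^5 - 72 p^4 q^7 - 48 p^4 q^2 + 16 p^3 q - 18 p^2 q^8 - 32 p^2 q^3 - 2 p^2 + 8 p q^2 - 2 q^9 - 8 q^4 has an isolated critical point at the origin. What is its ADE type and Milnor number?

The Hessian of f at 0 has rank 1. Corank 1: A-series; mu = 8 gives A_8.

Type A_{8}, Milnor number mu = 8.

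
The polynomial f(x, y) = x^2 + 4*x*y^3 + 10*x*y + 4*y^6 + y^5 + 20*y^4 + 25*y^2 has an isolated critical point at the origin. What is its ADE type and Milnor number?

Type A4, Milnor number mu = 4.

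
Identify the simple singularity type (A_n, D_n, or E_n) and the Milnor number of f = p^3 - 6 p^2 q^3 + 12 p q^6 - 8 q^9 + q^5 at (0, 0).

The Hessian of f at 0 is [[0, 0], [0, 0]] with rank 0, so corank 2. A Groebner basis of the Jacobian ideal J(f) in C{p,q} is {-p^2/4 + p*q^3, q^4, p^3, p^2*q}; counting standard monomials gives mu = 8. Corank 2; j^3 = p^3 is a perfect cube, so E-series; the 5-jet and mu = 8 give E_8.

Type E_{8}, Milnor number mu = 8.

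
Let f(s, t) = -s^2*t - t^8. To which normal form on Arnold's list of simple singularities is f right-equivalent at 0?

The Hessian of f at 0 has rank 0. Corank 2; j^3 = -s^2*t has shape L^2 M (L != M), so D-series; mu = 9 gives D_9.

D_{9}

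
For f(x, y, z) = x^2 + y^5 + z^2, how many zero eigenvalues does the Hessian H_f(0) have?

1

The Hessian at 0 is [[2, 0, 0], [0, 0, 0], [0, 0, 2]] of rank 2; hence corank 1.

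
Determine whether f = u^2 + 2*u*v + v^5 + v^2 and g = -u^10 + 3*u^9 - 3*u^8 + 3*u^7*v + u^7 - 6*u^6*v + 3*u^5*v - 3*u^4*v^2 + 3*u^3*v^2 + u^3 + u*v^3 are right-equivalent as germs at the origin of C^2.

No.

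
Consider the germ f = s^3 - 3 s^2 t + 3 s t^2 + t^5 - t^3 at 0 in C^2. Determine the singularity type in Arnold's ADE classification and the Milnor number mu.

The Hessian of f at 0 has rank 0. Corank 2; j^3 = (s - t)^3 is a perfect cube, so E-series; the 5-jet and mu = 8 give E_8.

Type E_{8}, Milnor number mu = 8.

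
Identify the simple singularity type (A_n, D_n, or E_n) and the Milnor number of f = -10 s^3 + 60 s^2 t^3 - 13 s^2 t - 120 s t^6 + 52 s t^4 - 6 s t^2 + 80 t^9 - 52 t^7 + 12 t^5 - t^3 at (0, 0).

The Hessian of f at 0 is [[0, 0], [0, 0]] with rank 0, so corank 2. A Groebner basis of the Jacobian ideal J(f) in C{s,t} is {t^3, s^2 - 3*t^2/11, s*t + 6*t^2/11}; counting standard monomials gives mu = 4. Corank 2; j^3 = -(2*s + t)*(5*s^2 + 4*s*t + t^2) splits into three distinct lines over C (the quadratic factor has nonzero discriminant), so D_4.

Type D4, Milnor number mu = 4.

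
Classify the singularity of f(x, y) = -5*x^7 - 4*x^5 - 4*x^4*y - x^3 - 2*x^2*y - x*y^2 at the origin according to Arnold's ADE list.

D_8

The Hessian of f at 0 has rank 0. Corank 2; j^3 = -x*(x + y)^2 has shape L^2 M (L != M), so D-series; mu = 8 gives D_8.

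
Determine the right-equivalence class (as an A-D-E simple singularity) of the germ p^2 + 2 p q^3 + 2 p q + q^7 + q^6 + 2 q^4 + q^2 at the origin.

A_6

The Hessian of f at 0 is [[2, 2], [2, 2]] with rank 1, so corank 1. A Groebner basis of the Jacobian ideal J(f) in C{p,q} is {p + q^3 + q, p^2 + 2*p*q + q^2}; counting standard monomials gives mu = 6. Corank 1: A-series; mu = 6 gives A_6.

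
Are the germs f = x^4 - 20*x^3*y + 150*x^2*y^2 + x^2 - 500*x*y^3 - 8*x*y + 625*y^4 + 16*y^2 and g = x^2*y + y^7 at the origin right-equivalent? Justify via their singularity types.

The Hessian of f at 0 has rank 1. Corank 1: A-series; mu = 3 gives A_3. The Hessian of g at 0 has rank 0. Corank 2; j^3 = x^2*y has shape L^2 M (L != M), so D-series; mu = 8 gives D_8. f is A_3 but g is D_8, hence not right-equivalent.

No.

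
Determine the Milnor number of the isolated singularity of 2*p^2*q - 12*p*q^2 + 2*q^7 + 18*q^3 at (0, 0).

8

The Hessian of f at 0 has rank 0. Corank 2; j^3 = 2*q*(p - 3*q)^2 has shape L^2 M (L != M), so D-series; mu = 8 gives D_8.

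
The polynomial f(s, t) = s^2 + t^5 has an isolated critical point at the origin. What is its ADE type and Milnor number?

Type A_{4}, Milnor number mu = 4.

The Hessian of f at 0 is [[2, 0], [0, 0]] with rank 1, so corank 1. A Groebner basis of the Jacobian ideal J(f) in C{s,t} is {t^4, s}; counting standard monomials gives mu = 4. Corank 1: A-series; mu = 4 gives A_4.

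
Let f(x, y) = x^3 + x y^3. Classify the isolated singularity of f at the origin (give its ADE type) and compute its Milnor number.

The Hessian of f at 0 is [[0, 0], [0, 0]] with rank 0, so corank 2. A Groebner basis of the Jacobian ideal J(f) in C{x,y} is {x^3, x*y^2, 3*x^2 + y^3}; counting standard monomials gives mu = 7. Corank 2; j^3 = x^3 is a perfect cube, so E-series; the 4-jet and mu = 7 give E_7.

Type E_{7}, Milnor number mu = 7.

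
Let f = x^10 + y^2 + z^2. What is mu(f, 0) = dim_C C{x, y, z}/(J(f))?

The Hessian of f at 0 has rank 2. Corank 1: A-series; mu = 9 gives A_9.

9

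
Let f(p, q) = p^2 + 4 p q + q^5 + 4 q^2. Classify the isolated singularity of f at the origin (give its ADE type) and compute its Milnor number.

Type A_{4}, Milnor number mu = 4.

The Hessian of f at 0 is [[2, 4], [4, 8]] with rank 1, so corank 1. A Groebner basis of the Jacobian ideal J(f) in C{p,q} is {q^4, p + 2*q}; counting standard monomials gives mu = 4. Corank 1: A-series; mu = 4 gives A_4.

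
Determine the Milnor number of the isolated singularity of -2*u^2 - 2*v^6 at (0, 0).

5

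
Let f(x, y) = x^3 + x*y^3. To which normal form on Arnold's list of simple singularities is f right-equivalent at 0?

E7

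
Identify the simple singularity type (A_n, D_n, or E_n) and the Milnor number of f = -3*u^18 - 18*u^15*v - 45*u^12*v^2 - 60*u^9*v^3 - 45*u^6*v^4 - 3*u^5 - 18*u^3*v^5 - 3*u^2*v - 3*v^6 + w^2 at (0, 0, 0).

Type D7, Milnor number mu = 7.

The Hessian of f at 0 has rank 1. Corank 2; j^3 = -3*u^2*v has shape L^2 M (L != M), so D-series; mu = 7 gives D_7.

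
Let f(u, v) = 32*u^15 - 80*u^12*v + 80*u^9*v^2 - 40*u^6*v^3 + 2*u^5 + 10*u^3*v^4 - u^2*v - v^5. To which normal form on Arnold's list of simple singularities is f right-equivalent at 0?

The Hessian of f at 0 has rank 0. Corank 2; j^3 = -u^2*v has shape L^2 M (L != M), so D-series; mu = 6 gives D_6.

D6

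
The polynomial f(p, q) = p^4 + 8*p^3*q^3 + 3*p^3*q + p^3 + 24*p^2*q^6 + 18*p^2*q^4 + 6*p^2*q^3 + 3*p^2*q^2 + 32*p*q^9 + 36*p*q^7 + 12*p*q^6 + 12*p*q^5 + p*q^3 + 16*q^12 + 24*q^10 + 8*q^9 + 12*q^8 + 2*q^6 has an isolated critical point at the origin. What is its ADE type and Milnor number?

Type E_7, Milnor number mu = 7.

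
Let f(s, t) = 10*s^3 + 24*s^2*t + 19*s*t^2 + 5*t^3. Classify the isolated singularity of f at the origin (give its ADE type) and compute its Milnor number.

Type D_4, Milnor number mu = 4.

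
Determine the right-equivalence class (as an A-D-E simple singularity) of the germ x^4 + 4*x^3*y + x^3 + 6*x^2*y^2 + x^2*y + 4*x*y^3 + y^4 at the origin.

The Hessian of f at 0 is [[0, 0], [0, 0]] with rank 0, so corank 2. A Groebner basis of the Jacobian ideal J(f) in C{x,y} is {x*y^2, -x*y/4 + y^3, x^2 + x*y}; counting standard monomials gives mu = 5. Corank 2; j^3 = x^2*(x + y) has shape L^2 M (L != M), so D-series; mu = 5 gives D_5.

D5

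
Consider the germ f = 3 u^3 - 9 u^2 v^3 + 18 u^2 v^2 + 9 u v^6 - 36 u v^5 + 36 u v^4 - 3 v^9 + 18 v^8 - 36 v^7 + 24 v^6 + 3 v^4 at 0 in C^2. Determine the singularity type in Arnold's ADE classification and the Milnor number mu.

Type E_6, Milnor number mu = 6.

The Hessian of f at 0 has rank 0. Corank 2; j^3 = 3*u^3 is a perfect cube, so E-series; the 4-jet and mu = 6 give E_6.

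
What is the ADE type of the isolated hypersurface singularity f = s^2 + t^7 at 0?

A_6

The Hessian of f at 0 has rank 1. Corank 1: A-series; mu = 6 gives A_6.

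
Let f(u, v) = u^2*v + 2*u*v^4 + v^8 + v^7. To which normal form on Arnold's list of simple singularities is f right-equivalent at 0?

The Hessian of f at 0 has rank 0. Corank 2; j^3 = u^2*v has shape L^2 M (L != M), so D-series; mu = 9 gives D_9.

D_{9}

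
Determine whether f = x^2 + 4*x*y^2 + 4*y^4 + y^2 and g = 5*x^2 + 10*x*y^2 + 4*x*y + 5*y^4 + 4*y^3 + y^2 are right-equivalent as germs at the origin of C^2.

Yes.

The Hessian of f at 0 is [[2, 0], [0, 2]] with rank 2, so corank 0. A Groebner basis of the Jacobian ideal J(f) in C{x,y} is {x, y}; counting standard monomials gives mu = 1. Corank 0: nondegenerate Morse point, so A_1. The Hessian of g at 0 is [[10, 4], [4, 2]] with rank 2, so corank 0. A Groebner basis of the Jacobian ideal J(g) in C{x,y} is {x, y}; counting standard monomials gives mu = 1. Corank 0: nondegenerate Morse point, so A_1. Both have type A_1, hence right-equivalent.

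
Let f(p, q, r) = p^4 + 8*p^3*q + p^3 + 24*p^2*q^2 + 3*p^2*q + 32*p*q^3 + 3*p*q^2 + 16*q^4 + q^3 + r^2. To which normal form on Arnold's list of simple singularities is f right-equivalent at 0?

E6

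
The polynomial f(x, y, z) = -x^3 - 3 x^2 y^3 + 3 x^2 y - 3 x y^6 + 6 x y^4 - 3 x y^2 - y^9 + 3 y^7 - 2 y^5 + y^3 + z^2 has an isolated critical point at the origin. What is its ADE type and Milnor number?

The Hessian of f at 0 is [[0, 0, 0], [0, 0, 0], [0, 0, 2]] with rank 1, so corank 2. A Groebner basis of the Jacobian ideal J(f) in C{x,y,z} is {x^2/2 + x*y^3 - x*y + y^2/2, y^4, x^3 - 3*x*y^2 + 2*y^3, x^2*y - 2*x*y^2 + y^3, z}; counting standard monomials gives mu = 8. Corank 2; j^3 = -(x - y)^3 is a perfect cube, so E-series; the 5-jet and mu = 8 give E_8.

Type E8, Milnor number mu = 8.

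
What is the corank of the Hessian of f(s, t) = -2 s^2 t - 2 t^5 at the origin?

Hessian at 0 has rank 0.

2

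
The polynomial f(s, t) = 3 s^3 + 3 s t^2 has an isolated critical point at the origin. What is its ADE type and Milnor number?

Type D4, Milnor number mu = 4.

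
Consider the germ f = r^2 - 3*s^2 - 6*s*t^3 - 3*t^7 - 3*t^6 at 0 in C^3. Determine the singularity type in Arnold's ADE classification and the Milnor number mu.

Type A_6, Milnor number mu = 6.

The Hessian of f at 0 is [[-6, 0, 0], [0, 0, 0], [0, 0, 2]] with rank 2, so corank 1. A Groebner basis of the Jacobian ideal J(f) in C{s,t,r} is {s + t^3, s^2, r}; counting standard monomials gives mu = 6. Corank 1: A-series; mu = 6 gives A_6.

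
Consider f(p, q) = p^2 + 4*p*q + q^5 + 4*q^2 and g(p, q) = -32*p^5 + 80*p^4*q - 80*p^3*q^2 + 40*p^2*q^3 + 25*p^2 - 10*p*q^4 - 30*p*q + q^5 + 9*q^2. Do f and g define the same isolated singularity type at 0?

Yes.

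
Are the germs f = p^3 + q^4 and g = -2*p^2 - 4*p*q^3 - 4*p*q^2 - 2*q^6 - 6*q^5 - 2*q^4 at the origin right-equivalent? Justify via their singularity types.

No.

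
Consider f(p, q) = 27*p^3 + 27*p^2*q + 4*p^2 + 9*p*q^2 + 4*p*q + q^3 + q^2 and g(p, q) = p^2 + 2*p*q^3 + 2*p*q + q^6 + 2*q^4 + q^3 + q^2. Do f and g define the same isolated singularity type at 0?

The Hessian of f at 0 has rank 1. Corank 1: A-series; mu = 2 gives A_2. The Hessian of g at 0 has rank 1. Corank 1: A-series; mu = 2 gives A_2. Both have type A_2, hence right-equivalent.

Yes.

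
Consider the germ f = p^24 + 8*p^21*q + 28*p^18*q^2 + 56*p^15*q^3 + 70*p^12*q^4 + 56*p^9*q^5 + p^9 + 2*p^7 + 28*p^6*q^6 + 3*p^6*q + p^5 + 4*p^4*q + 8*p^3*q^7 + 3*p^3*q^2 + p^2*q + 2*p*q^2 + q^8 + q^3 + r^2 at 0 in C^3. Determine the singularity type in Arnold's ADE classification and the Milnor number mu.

Type D9, Milnor number mu = 9.

The Hessian of f at 0 has rank 1. Corank 2; j^3 = q*(p + q)^2 has shape L^2 M (L != M), so D-series; mu = 9 gives D_9.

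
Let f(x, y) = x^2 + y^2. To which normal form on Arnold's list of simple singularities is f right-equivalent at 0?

The Hessian of f at 0 has rank 2. Corank 0: nondegenerate Morse point, so A_1.

A1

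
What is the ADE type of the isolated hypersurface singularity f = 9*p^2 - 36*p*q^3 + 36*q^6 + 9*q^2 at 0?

A_{1}

The Hessian of f at 0 has rank 2. Corank 0: nondegenerate Morse point, so A_1.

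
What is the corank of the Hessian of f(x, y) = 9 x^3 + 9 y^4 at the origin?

The Hessian at 0 is [[0, 0], [0, 0]] of rank 0; hence corank 2.

2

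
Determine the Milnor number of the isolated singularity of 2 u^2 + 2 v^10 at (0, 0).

The Hessian of f at 0 is [[4, 0], [0, 0]] with rank 1, so corank 1. A Groebner basis of the Jacobian ideal J(f) in C{u,v} is {v^9, u}; counting standard monomials gives mu = 9. Corank 1: A-series; mu = 9 gives A_9.

9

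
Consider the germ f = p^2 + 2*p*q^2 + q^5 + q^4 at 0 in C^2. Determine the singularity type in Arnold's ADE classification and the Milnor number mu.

The Hessian of f at 0 has rank 1. Corank 1: A-series; mu = 4 gives A_4.

Type A4, Milnor number mu = 4.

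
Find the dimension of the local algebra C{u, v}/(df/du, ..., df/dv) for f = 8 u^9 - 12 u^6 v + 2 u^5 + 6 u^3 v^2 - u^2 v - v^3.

The Hessian of f at 0 has rank 0. Corank 2; j^3 = -v*(u^2 + v^2) splits into three distinct lines over C (the quadratic factor has nonzero discriminant), so D_4.

4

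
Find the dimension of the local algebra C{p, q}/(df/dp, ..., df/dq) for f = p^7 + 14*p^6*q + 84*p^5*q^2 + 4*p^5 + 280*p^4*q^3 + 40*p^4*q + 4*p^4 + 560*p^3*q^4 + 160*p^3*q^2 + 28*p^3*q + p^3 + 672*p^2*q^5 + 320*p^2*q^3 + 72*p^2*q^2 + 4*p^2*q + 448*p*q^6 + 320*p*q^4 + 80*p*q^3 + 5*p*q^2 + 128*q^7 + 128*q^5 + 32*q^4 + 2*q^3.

The Hessian of f at 0 has rank 0. Corank 2; j^3 = (p + q)^2*(p + 2*q) has shape L^2 M (L != M), so D-series; mu = 8 gives D_8.

8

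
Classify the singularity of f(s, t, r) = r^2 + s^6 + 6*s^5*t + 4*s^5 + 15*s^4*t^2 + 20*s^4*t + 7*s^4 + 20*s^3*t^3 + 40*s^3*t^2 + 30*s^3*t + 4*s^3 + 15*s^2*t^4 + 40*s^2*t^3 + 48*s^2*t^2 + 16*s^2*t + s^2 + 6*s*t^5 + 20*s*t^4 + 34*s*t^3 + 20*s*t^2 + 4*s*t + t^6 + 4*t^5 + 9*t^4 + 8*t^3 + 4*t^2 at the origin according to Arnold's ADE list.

A_{3}

The Hessian of f at 0 has rank 2. Corank 1: A-series; mu = 3 gives A_3.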